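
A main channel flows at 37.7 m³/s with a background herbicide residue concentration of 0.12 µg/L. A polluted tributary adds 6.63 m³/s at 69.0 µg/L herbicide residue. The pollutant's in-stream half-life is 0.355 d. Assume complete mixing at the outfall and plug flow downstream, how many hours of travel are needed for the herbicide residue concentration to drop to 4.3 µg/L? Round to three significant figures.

10.9 h

After mixing, C = (37.70·0.1200 + 6.630·69.00) / 44.33 = 462.0/44.33 = 10.42 µg/L.
Half-life 0.355 d → k = ln 2 / 0.355 = 1.953 d⁻¹.
10.42·exp(−k·t) = 4.3 → t = ln(10.42/4.3)/k = 39170 s = 10.88 h.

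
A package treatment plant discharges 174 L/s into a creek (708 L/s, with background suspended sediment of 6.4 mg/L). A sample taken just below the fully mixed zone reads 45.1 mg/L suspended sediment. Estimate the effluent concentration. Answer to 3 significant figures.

Mass balance: 708.0·6.400 + 174.0·Cₑ = 882.0·45.10
→ Cₑ = (882.0·45.10 − 708.0·6.400) / 174.0 = 202.6 mg/L.

203 mg/L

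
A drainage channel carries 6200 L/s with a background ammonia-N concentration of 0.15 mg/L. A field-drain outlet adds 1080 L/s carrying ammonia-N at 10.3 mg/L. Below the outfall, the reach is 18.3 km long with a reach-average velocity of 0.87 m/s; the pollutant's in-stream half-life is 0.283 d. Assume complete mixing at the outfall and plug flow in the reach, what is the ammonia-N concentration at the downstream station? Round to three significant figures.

0.912 mg/L

Flow-weighted average: C = (6200·0.1500 + 1080·10.30) / 7280 = 12050/7280 = 1.656 mg/L.
Travel time t = 18.3·1000 / 0.87 = 21030 s = 5.843 h.
Half-life 0.283 d → k = ln 2 / 0.283 = 2.449 d⁻¹.
Decay over the reach: 1.656·exp(−kt) = 1.656·0.5509 = 0.9121 mg/L.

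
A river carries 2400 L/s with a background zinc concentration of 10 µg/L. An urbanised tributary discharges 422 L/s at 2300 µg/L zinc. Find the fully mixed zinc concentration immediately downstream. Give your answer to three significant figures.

352 µg/L

After mixing, C = (2400·10.00 + 422.0·2300) / 2822 = 994600/2822 = 352.4 µg/L.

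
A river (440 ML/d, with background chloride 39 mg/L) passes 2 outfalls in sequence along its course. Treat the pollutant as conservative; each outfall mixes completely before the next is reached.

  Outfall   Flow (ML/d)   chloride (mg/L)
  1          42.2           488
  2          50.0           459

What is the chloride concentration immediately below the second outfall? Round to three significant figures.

Outfall 1: combined Q = 482.2 ML/d; C = (440.0·39.00 + 42.20·488.0)/482.2 = 78.29 mg/L.
Outfall 2: combined Q = 532.2 ML/d; C = (482.2·78.29 + 50.00·459.0)/532.2 = 114.1 mg/L.

114 mg/L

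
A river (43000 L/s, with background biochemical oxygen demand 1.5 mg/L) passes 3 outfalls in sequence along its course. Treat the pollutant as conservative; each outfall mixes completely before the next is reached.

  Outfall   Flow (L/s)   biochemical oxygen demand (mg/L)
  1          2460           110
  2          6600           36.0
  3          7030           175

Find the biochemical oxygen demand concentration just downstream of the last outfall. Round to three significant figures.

Below outfall 1: Q → 45460 L/s, C = (43000·1.500 + 2460·110.0)/45460 = 7.371 mg/L.
Below outfall 2: Q → 52060 L/s, C = (45460·7.371 + 6600·36.00)/52060 = 11.00 mg/L.
Below outfall 3: Q → 59090 L/s, C = (52060·11.00 + 7030·175.0)/59090 = 30.51 mg/L.

30.5 mg/L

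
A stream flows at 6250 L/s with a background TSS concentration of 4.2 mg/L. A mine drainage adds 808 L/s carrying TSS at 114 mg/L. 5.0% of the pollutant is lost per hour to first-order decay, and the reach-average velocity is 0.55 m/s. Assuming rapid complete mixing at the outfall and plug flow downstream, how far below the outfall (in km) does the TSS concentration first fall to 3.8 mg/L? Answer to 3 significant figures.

57.3 km

Conservation of mass: C = (6250·4.200 + 808.0·114.0) / 7058 = 118400/7058 = 16.77 mg/L.
5.0%/h lost → k = −ln(1 − 0.05) = 0.05129 h⁻¹.
Set 16.77·exp(−k·t) = 3.8 → t = ln(16.77/3.8)/k = 104200 s = 28.94 h.
Distance = v·t = 0.55·104200 = 57310 m = 57.31 km.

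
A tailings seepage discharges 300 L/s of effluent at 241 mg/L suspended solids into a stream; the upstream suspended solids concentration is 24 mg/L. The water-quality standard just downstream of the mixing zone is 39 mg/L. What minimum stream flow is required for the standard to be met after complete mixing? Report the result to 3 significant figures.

4040 L/s

Set C_mix = 39: (Q·24.00 + 300.0·241.0) / (Q + 300.0) = 39
→ Q = 300.0·(241.0 − 39)/(39 − 24.00) = 4040 L/s.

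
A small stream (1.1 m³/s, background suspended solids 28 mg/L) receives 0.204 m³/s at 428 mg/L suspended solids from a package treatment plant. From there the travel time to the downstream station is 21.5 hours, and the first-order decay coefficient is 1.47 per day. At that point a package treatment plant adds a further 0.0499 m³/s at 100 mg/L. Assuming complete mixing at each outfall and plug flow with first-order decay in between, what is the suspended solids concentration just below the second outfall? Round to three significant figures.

Mixed concentration C = ΣQC/ΣQ = (1.100·28.00 + 0.2040·428.0) / 1.304 = 118.1/1.304 = 90.58 mg/L; combined flow 1.304 m³/s.
Decay over the reach: 90.58·exp(−kt) = 90.58·0.2680 = 24.27 mg/L.
Second outfall: C = (1.304·24.27 + 0.04990·100.0)/1.354 = 27.06 mg/L.

27.1 mg/L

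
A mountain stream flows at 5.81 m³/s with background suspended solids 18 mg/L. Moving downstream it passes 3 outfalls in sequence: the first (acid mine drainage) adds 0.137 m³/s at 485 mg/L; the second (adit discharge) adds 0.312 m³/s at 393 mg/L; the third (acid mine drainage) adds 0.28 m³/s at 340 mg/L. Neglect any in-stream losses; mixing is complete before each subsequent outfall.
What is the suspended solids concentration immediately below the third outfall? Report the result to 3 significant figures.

59.5 mg/L

Below outfall 1: Q → 5.947 m³/s, C = (5.810·18.00 + 0.1370·485.0)/5.947 = 28.76 mg/L.
Below outfall 2: Q → 6.259 m³/s, C = (5.947·28.76 + 0.3120·393.0)/6.259 = 46.92 mg/L.
Below outfall 3: Q → 6.539 m³/s, C = (6.259·46.92 + 0.2800·340.0)/6.539 = 59.46 mg/L.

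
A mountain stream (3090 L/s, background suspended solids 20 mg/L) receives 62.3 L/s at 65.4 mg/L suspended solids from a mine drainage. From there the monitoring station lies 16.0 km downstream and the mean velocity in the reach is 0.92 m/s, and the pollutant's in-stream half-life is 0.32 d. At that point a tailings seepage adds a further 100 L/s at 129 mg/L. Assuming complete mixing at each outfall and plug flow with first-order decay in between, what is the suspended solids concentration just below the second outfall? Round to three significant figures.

After mixing, C = (3090·20.00 + 62.30·65.40) / 3152 = 65870/3152 = 20.90 mg/L; combined flow 3152 L/s.
Travel time t = 16.0·1000 / 0.92 = 17390 s = 4.831 h.
Half-life 0.32 d → k = ln 2 / 0.32 = 2.166 d⁻¹.
After decay, C = 20.90 × e^(−kt) = 20.90 × 0.6466 = 13.51 mg/L.
Second outfall: C = (3152·13.51 + 100.0·129.0)/3252 = 17.06 mg/L.

17.1 mg/L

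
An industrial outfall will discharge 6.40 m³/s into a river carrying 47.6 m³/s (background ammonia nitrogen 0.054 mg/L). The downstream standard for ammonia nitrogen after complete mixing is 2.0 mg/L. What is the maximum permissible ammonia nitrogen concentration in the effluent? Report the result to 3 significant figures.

16.5 mg/L

At the limit, (Qr·Cr + Qe·Cₑ)/(Qr + Qe) = 2.0:
Cₑ = (54.00·2.0 − 47.60·0.05400) / 6.400 = 16.47 mg/L.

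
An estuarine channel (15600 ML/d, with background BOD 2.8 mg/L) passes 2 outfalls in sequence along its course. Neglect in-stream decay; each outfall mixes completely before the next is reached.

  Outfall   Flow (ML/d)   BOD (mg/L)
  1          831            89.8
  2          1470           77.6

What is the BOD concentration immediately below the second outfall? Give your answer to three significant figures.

13.0 mg/L

After outfall 1: Q = 15600 + 831.0 = 16430 ML/d; C = (15600·2.800 + 831.0·89.80)/16430 = 7.200 mg/L.
After outfall 2: Q = 16430 + 1470 = 17900 ML/d; C = (16430·7.200 + 1470·77.60)/17900 = 12.98 mg/L.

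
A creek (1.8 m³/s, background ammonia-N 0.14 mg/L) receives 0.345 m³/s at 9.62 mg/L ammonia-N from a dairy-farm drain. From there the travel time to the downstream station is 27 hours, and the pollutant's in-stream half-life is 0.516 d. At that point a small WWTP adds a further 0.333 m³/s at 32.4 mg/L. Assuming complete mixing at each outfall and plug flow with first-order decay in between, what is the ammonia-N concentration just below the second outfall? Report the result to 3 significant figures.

4.67 mg/L

After mixing, C = (1.800·0.1400 + 0.3450·9.620) / 2.145 = 3.571/2.145 = 1.665 mg/L; combined flow 2.145 m³/s.
Half-life 0.516 d → k = ln 2 / 0.516 = 1.343 d⁻¹.
Applying C = C₀e^(−kt): 1.665 × 0.2206 = 0.3673 mg/L.
At the second outfall, C = (2.145·0.3673 + 0.3330·32.40) / (2.145 + 0.3330) = 4.672 mg/L.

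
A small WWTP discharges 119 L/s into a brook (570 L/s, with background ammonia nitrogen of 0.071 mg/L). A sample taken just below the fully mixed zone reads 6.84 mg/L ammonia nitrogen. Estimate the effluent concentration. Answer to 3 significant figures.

Mass balance: 570.0·0.07100 + 119.0·Cₑ = 689.0·6.840
→ Cₑ = (689.0·6.840 − 570.0·0.07100) / 119.0 = 39.26 mg/L.

39.3 mg/L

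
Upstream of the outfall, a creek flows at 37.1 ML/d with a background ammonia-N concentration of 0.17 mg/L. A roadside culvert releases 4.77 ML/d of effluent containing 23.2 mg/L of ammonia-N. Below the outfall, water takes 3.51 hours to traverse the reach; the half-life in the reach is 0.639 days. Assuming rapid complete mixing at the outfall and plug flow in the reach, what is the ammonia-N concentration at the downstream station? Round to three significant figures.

Flow-weighted average: C = (37.10·0.1700 + 4.770·23.20) / 41.87 = 117.0/41.87 = 2.794 mg/L.
Half-life 0.639 d → k = ln 2 / 0.639 = 1.085 d⁻¹.
After decay, C = 2.794 × e^(−kt) = 2.794 × 0.8533 = 2.384 mg/L.

2.38 mg/L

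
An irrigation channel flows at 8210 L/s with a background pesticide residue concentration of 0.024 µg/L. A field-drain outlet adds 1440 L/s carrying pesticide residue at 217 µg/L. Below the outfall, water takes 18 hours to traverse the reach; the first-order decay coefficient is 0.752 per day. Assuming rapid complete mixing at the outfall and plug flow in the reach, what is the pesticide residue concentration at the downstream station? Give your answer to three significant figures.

Mass balance: C = (8210·0.02400 + 1440·217.0) / 9650 = 312700/9650 = 32.40 µg/L.
After decay, C = 32.40 × e^(−kt) = 32.40 × 0.5689 = 18.43 µg/L.

18.4 µg/L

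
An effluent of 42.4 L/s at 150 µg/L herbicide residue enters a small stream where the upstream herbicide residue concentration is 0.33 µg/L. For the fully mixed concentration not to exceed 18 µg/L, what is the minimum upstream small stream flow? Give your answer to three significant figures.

Set C_mix = 18: (Q·0.3300 + 42.40·150.0) / (Q + 42.40) = 18
→ Q = 42.40·(150.0 − 18)/(18 − 0.3300) = 316.7 L/s.

317 L/s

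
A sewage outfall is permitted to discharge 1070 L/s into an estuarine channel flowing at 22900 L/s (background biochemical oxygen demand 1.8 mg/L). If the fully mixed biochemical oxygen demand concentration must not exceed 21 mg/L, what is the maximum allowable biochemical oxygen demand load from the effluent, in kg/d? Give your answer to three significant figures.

Mass balance at the limit: 22900·1.800 + 1070·Cₑ = 23970·21 → Cₑ = 431.9 mg/L.
1070 L/s = 1.070 m³/s. Load = 1.070 m³/s × 431.9 g/m³ × 86 400 s/d = 39930 kg/d.

39900 kg/d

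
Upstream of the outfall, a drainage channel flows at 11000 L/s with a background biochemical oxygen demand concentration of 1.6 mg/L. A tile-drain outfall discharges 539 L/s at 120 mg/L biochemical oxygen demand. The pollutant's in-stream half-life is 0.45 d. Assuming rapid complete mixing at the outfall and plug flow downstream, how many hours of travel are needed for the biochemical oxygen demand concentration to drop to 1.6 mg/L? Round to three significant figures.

Mixed concentration C = ΣQC/ΣQ = (11000·1.600 + 539.0·120.0) / 11540 = 82280/11540 = 7.131 mg/L.
Half-life 0.45 d → k = ln 2 / 0.45 = 1.540 d⁻¹.
7.131·exp(−k·t) = 1.6 → t = ln(7.131/1.6)/k = 83820 s = 23.28 h.

23.3 h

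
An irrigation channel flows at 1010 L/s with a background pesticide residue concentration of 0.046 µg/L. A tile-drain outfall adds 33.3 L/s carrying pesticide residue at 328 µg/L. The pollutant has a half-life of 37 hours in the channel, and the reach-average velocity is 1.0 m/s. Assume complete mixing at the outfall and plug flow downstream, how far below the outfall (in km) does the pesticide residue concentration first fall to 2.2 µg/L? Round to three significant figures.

301 km

Flow-weighted average: C = (1010·0.04600 + 33.30·328.0) / 1043 = 10970/1043 = 10.51 µg/L.
Half-life 37 h → k = ln 2 / 37 = 0.01873 h⁻¹ = 0.4496 d⁻¹.
Set 10.51·exp(−k·t) = 2.2 → t = ln(10.51/2.2)/k = 300600 s = 83.50 h.
Distance = v·t = 1.0·300600 = 300600 m = 300.6 km.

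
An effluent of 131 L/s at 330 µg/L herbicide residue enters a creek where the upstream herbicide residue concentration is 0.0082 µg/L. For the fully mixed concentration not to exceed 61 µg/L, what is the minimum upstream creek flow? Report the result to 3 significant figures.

Set C_mix = 61: (Q·0.008200 + 131.0·330.0) / (Q + 131.0) = 61
→ Q = 131.0·(330.0 − 61)/(61 − 0.008200) = 577.8 L/s.

578 L/s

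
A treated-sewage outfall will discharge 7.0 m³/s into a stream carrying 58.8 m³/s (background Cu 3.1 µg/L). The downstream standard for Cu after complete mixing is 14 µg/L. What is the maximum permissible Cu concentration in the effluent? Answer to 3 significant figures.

At the limit, (Qr·Cr + Qe·Cₑ)/(Qr + Qe) = 14:
Cₑ = (65.80·14 − 58.80·3.100) / 7.000 = 105.6 µg/L.

106 µg/L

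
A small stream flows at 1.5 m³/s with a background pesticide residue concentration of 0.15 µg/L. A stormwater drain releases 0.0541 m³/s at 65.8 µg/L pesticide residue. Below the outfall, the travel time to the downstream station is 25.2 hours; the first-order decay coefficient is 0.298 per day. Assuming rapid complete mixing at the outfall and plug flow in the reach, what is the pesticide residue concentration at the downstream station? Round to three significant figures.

1.78 µg/L

Mass balance: C = (1.500·0.1500 + 0.05410·65.80) / 1.554 = 3.785/1.554 = 2.435 µg/L.
After decay, C = 2.435 × e^(−kt) = 2.435 × 0.7313 = 1.781 µg/L.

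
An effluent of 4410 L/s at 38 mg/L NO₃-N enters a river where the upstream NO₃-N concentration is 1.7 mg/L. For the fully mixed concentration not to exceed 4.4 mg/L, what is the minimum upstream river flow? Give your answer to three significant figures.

54900 L/s

Set C_mix = 4.4: (Q·1.700 + 4410·38.00) / (Q + 4410) = 4.4
→ Q = 4410·(38.00 − 4.4)/(4.4 − 1.700) = 54880 L/s.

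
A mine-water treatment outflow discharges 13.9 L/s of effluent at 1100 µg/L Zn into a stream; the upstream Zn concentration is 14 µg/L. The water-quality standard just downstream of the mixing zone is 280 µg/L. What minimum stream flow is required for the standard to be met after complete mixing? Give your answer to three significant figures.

Set C_mix = 280: (Q·14.00 + 13.90·1100) / (Q + 13.90) = 280
→ Q = 13.90·(1100 − 280)/(280 − 14.00) = 42.85 L/s.

42.8 L/s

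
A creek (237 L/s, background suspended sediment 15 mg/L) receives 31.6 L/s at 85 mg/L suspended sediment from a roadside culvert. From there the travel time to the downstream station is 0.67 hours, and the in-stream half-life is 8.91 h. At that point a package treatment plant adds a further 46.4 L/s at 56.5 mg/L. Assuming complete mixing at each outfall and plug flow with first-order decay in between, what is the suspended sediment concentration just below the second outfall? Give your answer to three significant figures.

Conservation of mass: C = (237.0·15.00 + 31.60·85.00) / 268.6 = 6241/268.6 = 23.24 mg/L; combined flow 268.6 L/s.
Half-life 8.91 h → k = ln 2 / 8.91 = 0.07779 h⁻¹ = 1.867 d⁻¹.
Applying C = C₀e^(−kt): 23.24 × 0.9492 = 22.06 mg/L.
Second outfall: C = (268.6·22.06 + 46.40·56.50)/315.0 = 27.13 mg/L.

27.1 mg/L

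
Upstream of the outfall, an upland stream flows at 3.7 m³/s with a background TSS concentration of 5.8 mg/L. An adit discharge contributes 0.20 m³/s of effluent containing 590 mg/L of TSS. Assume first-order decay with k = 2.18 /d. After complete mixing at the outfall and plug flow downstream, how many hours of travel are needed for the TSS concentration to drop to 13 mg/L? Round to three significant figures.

After mixing, C = (3.700·5.800 + 0.2000·590.0) / 3.900 = 139.5/3.900 = 35.76 mg/L.
35.76·exp(−k·t) = 13 → t = ln(35.76/13)/k = 40100 s = 11.14 h.

11.1 h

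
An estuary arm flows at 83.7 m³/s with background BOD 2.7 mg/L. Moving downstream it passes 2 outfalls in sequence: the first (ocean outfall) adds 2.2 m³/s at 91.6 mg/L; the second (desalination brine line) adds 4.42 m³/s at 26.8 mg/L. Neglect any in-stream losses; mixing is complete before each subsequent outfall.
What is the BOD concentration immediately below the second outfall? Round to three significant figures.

Below outfall 1: Q → 85.90 m³/s, C = (83.70·2.700 + 2.200·91.60)/85.90 = 4.977 mg/L.
Below outfall 2: Q → 90.32 m³/s, C = (85.90·4.977 + 4.420·26.80)/90.32 = 6.045 mg/L.

6.04 mg/L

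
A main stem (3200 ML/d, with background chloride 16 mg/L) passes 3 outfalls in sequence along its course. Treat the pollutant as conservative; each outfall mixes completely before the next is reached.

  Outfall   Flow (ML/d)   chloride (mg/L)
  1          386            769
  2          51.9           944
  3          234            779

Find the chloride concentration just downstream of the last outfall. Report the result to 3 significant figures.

Below outfall 1: Q → 3586 ML/d, C = (3200·16.00 + 386.0·769.0)/3586 = 97.05 mg/L.
Below outfall 2: Q → 3638 ML/d, C = (3586·97.05 + 51.90·944.0)/3638 = 109.1 mg/L.
Below outfall 3: Q → 3872 ML/d, C = (3638·109.1 + 234.0·779.0)/3872 = 149.6 mg/L.

150 mg/L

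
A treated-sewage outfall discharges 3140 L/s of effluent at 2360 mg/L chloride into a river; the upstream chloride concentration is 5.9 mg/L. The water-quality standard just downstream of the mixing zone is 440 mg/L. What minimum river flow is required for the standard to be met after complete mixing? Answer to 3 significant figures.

Set C_mix = 440: (Q·5.900 + 3140·2360) / (Q + 3140) = 440
→ Q = 3140·(2360 − 440)/(440 − 5.900) = 13890 L/s.

13900 L/s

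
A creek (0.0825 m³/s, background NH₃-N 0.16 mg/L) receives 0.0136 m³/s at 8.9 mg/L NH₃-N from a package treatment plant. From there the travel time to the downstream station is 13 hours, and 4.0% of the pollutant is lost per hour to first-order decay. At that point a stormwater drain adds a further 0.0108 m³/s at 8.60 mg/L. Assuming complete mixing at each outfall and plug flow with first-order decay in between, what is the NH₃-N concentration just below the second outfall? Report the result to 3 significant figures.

Mixed concentration C = ΣQC/ΣQ = (0.08250·0.1600 + 0.01360·8.900) / 0.09610 = 0.1342/0.09610 = 1.397 mg/L; combined flow 0.09610 m³/s.
4.0%/h lost → k = −ln(1 − 0.04) = 0.04082 h⁻¹.
First-order decay: C = 1.397·exp(−k·t) = 1.397·0.5882 = 0.8216 mg/L.
At the second outfall, C = (0.09610·0.8216 + 0.01080·8.600) / (0.09610 + 0.01080) = 1.607 mg/L.

1.61 mg/L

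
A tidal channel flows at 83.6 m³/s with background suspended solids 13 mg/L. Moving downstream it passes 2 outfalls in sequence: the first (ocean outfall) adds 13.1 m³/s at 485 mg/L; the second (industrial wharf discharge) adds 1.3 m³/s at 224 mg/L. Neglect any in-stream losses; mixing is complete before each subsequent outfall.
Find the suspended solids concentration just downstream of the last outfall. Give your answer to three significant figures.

78.9 mg/L

Outfall 1: combined Q = 96.70 m³/s; C = (83.60·13.00 + 13.10·485.0)/96.70 = 76.94 mg/L.
Outfall 2: combined Q = 98.00 m³/s; C = (96.70·76.94 + 1.300·224.0)/98.00 = 78.89 mg/L.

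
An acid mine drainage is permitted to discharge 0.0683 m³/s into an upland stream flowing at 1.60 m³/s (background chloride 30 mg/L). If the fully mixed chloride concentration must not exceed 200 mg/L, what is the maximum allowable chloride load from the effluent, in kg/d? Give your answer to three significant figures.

24700 kg/d

Mass balance at the limit: 1.600·30.00 + 0.06830·Cₑ = 1.668·200 → Cₑ = 4182 mg/L.
Load = 0.06830 m³/s × 4182 g/m³ × 86 400 s/d = 24680 kg/d.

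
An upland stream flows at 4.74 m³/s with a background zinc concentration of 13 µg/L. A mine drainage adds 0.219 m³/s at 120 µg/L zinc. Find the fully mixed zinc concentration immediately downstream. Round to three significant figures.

Mixed concentration C = ΣQC/ΣQ = (4.740·13.00 + 0.2190·120.0) / 4.959 = 87.90/4.959 = 17.73 µg/L.

17.7 µg/L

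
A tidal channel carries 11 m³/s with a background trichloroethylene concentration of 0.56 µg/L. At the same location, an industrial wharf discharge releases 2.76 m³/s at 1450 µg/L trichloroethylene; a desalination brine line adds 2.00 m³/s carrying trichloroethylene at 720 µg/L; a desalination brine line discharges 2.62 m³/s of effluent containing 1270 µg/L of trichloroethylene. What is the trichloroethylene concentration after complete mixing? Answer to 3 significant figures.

477 µg/L

Flow-weighted average: C = (11.00·0.5600 + 2.760·1450 + 2.000·720.0 + 2.620·1270) / 18.38 = 8776/18.38 = 477.5 µg/L.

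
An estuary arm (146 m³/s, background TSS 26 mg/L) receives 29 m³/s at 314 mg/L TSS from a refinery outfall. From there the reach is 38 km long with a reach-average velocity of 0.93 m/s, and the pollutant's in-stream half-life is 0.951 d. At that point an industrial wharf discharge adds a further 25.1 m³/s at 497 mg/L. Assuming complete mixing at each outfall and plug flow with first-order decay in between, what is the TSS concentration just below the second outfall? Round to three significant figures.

108 mg/L

Mixed concentration C = ΣQC/ΣQ = (146.0·26.00 + 29.00·314.0) / 175.0 = 12900/175.0 = 73.73 mg/L; combined flow 175.0 m³/s.
Travel time t = 38·1000 / 0.93 = 40860 s = 11.35 h.
Half-life 0.951 d → k = ln 2 / 0.951 = 0.7289 d⁻¹.
First-order decay: C = 73.73·exp(−k·t) = 73.73·0.7084 = 52.23 mg/L.
At the second outfall, C = (175.0·52.23 + 25.10·497.0) / (175.0 + 25.10) = 108.0 mg/L.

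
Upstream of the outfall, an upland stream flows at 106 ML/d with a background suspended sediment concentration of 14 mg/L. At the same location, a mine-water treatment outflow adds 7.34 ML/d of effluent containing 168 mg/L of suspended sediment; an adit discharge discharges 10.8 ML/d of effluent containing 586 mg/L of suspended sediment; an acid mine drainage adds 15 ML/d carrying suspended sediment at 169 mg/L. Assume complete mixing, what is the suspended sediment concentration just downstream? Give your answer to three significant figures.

83.2 mg/L

Conservation of mass: C = (106.0·14.00 + 7.340·168.0 + 10.80·586.0 + 15.00·169.0) / 139.1 = 11580/139.1 = 83.23 mg/L.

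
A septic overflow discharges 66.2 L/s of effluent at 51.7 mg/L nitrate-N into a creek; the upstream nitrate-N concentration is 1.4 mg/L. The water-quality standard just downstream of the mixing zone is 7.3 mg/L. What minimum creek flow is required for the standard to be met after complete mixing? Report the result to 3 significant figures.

498 L/s

Set C_mix = 7.3: (Q·1.400 + 66.20·51.70) / (Q + 66.20) = 7.3
→ Q = 66.20·(51.70 − 7.3)/(7.3 − 1.400) = 498.2 L/s.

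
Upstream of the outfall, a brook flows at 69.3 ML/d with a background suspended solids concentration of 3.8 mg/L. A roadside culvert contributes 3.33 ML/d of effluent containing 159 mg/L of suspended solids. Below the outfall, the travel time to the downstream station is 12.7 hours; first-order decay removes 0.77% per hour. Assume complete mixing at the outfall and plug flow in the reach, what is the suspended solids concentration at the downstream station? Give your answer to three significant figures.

Conservation of mass: C = (69.30·3.800 + 3.330·159.0) / 72.63 = 792.8/72.63 = 10.92 mg/L.
0.77%/h lost → k = −ln(1 − 0.0077) = 0.007730 h⁻¹.
Applying C = C₀e^(−kt): 10.92 × 0.9065 = 9.895 mg/L.

9.90 mg/L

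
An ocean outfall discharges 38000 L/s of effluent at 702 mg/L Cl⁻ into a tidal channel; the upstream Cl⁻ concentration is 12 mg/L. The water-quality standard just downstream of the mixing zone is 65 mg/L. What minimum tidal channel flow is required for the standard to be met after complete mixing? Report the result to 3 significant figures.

Set C_mix = 65: (Q·12.00 + 38000·702.0) / (Q + 38000) = 65
→ Q = 38000·(702.0 − 65)/(65 − 12.00) = 456700 L/s.

457000 L/s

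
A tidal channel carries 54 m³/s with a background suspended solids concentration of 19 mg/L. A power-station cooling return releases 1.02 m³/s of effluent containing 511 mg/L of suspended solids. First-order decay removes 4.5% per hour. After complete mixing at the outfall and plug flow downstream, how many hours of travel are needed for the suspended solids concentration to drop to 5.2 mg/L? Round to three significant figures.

36.7 h

Mixed concentration C = ΣQC/ΣQ = (54.00·19.00 + 1.020·511.0) / 55.02 = 1547/55.02 = 28.12 mg/L.
4.5%/h lost → k = −ln(1 − 0.045) = 0.04604 h⁻¹.
28.12·exp(−k·t) = 5.2 → t = ln(28.12/5.2)/k = 132000 s = 36.66 h.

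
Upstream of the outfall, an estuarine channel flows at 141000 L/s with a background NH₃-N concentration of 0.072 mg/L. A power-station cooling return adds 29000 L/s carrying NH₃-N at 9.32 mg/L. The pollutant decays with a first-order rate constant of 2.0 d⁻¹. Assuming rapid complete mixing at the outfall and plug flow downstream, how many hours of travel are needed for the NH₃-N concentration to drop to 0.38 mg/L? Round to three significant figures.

17.6 h

Mixed concentration C = ΣQC/ΣQ = (141000·0.07200 + 29000·9.320) / 170000 = 280400/170000 = 1.650 mg/L.
1.650·exp(−k·t) = 0.38 → t = ln(1.650/0.38)/k = 63420 s = 17.62 h.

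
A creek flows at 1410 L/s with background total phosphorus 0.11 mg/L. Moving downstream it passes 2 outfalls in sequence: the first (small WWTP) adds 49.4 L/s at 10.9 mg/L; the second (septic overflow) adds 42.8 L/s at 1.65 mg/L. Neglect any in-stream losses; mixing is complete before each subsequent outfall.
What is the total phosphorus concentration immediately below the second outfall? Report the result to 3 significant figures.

After outfall 1: Q = 1410 + 49.40 = 1459 L/s; C = (1410·0.1100 + 49.40·10.90)/1459 = 0.4752 mg/L.
After outfall 2: Q = 1459 + 42.80 = 1502 L/s; C = (1459·0.4752 + 42.80·1.650)/1502 = 0.5087 mg/L.

0.509 mg/L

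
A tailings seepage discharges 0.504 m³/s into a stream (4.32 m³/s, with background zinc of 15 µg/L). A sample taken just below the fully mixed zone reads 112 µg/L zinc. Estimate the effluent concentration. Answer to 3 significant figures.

943 µg/L

Mass balance: 4.320·15.00 + 0.5040·Cₑ = 4.824·112.0
→ Cₑ = (4.824·112.0 − 4.320·15.00) / 0.5040 = 943.4 µg/L.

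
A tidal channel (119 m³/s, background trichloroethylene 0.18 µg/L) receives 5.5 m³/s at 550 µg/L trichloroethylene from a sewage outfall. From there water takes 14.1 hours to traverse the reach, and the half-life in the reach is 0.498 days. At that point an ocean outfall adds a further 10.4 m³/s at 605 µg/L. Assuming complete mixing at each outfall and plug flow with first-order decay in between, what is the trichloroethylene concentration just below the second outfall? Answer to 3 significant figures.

56.6 µg/L

Conservation of mass: C = (119.0·0.1800 + 5.500·550.0) / 124.5 = 3046/124.5 = 24.47 µg/L; combined flow 124.5 m³/s.
Half-life 0.498 d → k = ln 2 / 0.498 = 1.392 d⁻¹.
First-order decay: C = 24.47·exp(−k·t) = 24.47·0.4414 = 10.80 µg/L.
At the second outfall, C = (124.5·10.80 + 10.40·605.0) / (124.5 + 10.40) = 56.61 µg/L.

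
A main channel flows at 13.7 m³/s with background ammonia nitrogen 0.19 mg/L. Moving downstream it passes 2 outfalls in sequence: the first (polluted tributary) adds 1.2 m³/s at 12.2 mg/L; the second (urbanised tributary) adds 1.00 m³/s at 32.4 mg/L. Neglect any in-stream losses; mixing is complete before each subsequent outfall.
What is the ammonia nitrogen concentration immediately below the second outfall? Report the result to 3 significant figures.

3.12 mg/L

After outfall 1: Q = 13.70 + 1.200 = 14.90 m³/s; C = (13.70·0.1900 + 1.200·12.20)/14.90 = 1.157 mg/L.
After outfall 2: Q = 14.90 + 1.000 = 15.90 m³/s; C = (14.90·1.157 + 1.000·32.40)/15.90 = 3.122 mg/L.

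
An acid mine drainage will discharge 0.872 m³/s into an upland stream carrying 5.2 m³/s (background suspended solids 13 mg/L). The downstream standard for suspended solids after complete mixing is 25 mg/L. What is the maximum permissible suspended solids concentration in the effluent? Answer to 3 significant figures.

96.6 mg/L

At the limit, (Qr·Cr + Qe·Cₑ)/(Qr + Qe) = 25:
Cₑ = (6.072·25 − 5.200·13.00) / 0.8720 = 96.56 mg/L.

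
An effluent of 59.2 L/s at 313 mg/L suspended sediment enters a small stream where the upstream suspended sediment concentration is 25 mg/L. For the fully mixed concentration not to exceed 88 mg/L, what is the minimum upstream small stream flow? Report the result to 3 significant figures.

Set C_mix = 88: (Q·25.00 + 59.20·313.0) / (Q + 59.20) = 88
→ Q = 59.20·(313.0 − 88)/(88 − 25.00) = 211.4 L/s.

211 L/s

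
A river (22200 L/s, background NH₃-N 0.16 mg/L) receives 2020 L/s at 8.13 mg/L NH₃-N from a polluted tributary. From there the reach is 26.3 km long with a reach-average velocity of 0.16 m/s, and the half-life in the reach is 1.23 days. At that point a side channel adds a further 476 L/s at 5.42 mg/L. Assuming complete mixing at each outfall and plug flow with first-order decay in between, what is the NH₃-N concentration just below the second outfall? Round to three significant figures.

0.381 mg/L

Mass balance: C = (22200·0.1600 + 2020·8.130) / 24220 = 19970/24220 = 0.8247 mg/L; combined flow 24220 L/s.
Travel time t = 26.3·1000 / 0.16 = 164400 s = 45.66 h.
Half-life 1.23 d → k = ln 2 / 1.23 = 0.5635 d⁻¹.
First-order decay: C = 0.8247·exp(−k·t) = 0.8247·0.3423 = 0.2823 mg/L.
Second outfall: C = (24220·0.2823 + 476.0·5.420)/24700 = 0.3813 mg/L.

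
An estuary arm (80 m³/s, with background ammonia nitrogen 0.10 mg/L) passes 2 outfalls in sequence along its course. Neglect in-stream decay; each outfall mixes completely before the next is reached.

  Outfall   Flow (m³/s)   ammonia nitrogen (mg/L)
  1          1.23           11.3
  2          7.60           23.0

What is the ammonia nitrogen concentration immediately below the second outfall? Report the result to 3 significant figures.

Outfall 1: combined Q = 81.23 m³/s; C = (80.00·0.1000 + 1.230·11.30)/81.23 = 0.2696 mg/L.
Outfall 2: combined Q = 88.83 m³/s; C = (81.23·0.2696 + 7.600·23.00)/88.83 = 2.214 mg/L.

2.21 mg/L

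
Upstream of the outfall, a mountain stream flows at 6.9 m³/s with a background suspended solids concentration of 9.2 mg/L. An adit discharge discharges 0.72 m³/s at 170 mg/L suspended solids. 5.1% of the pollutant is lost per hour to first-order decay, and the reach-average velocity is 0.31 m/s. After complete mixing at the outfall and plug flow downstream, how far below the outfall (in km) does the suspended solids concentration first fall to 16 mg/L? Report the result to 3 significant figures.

Mass balance: C = (6.900·9.200 + 0.7200·170.0) / 7.620 = 185.9/7.620 = 24.39 mg/L.
5.1%/h lost → k = −ln(1 − 0.051) = 0.05235 h⁻¹.
Set 24.39·exp(−k·t) = 16 → t = ln(24.39/16)/k = 29000 s = 8.057 h.
Distance = v·t = 0.31·29000 = 8991 m = 8.991 km.

8.99 km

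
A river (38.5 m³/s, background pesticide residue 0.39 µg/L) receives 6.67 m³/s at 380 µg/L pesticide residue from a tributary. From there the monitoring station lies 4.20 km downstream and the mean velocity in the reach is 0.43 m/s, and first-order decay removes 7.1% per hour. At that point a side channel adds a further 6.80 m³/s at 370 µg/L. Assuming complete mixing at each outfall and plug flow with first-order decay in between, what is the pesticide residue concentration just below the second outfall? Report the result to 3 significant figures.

Mass balance: C = (38.50·0.3900 + 6.670·380.0) / 45.17 = 2550/45.17 = 56.44 µg/L; combined flow 45.17 m³/s.
Travel time t = 4.20·1000 / 0.43 = 9767 s = 2.713 h.
7.1%/h lost → k = −ln(1 − 0.071) = 0.07365 h⁻¹.
Decay over the reach: 56.44·exp(−kt) = 56.44·0.8189 = 46.22 µg/L.
At the second outfall, C = (45.17·46.22 + 6.800·370.0) / (45.17 + 6.800) = 88.59 µg/L.

88.6 µg/L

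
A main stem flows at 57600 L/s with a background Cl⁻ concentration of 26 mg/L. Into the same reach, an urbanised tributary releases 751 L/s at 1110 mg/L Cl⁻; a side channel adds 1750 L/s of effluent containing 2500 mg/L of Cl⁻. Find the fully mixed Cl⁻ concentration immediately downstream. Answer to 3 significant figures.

112 mg/L

Mixed concentration C = ΣQC/ΣQ = (57600·26.00 + 751.0·1110 + 1750·2500) / 60100 = 6706000/60100 = 111.6 mg/L.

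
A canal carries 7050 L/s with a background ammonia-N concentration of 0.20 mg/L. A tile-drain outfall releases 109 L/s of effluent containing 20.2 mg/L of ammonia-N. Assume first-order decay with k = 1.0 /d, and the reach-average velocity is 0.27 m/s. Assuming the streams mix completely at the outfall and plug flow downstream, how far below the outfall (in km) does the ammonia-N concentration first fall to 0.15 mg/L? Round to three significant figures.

Conservation of mass: C = (7050·0.2000 + 109.0·20.20) / 7159 = 3612/7159 = 0.5045 mg/L.
Set 0.5045·exp(−k·t) = 0.15 → t = ln(0.5045/0.15)/k = 104800 s = 29.11 h.
Distance = v·t = 0.27·104800 = 28300 m = 28.30 km.

28.3 km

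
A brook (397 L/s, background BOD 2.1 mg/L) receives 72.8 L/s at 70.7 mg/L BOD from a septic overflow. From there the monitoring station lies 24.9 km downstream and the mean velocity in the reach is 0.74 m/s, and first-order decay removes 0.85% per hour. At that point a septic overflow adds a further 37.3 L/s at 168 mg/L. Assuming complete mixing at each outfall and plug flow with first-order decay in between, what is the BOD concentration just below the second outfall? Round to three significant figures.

23.2 mg/L

Mixed concentration C = ΣQC/ΣQ = (397.0·2.100 + 72.80·70.70) / 469.8 = 5981/469.8 = 12.73 mg/L; combined flow 469.8 L/s.
Travel time t = 24.9·1000 / 0.74 = 33650 s = 9.347 h.
0.85%/h lost → k = −ln(1 − 0.0085) = 0.008536 h⁻¹.
Applying C = C₀e^(−kt): 12.73 × 0.9233 = 11.75 mg/L.
Second outfall: C = (469.8·11.75 + 37.30·168.0)/507.1 = 23.25 mg/L.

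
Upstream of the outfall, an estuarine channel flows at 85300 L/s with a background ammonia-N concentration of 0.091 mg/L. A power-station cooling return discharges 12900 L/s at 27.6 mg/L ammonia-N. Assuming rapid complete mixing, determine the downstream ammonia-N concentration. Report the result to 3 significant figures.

3.70 mg/L

Mixed concentration C = ΣQC/ΣQ = (85300·0.09100 + 12900·27.60) / 98200 = 363800/98200 = 3.705 mg/L.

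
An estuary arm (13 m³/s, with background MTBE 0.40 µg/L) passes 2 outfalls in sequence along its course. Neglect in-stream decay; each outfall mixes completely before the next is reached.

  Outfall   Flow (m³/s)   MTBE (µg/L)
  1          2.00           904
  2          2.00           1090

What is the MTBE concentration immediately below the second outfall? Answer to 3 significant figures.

Below outfall 1: Q → 15.00 m³/s, C = (13.00·0.4000 + 2.000·904.0)/15.00 = 120.9 µg/L.
Below outfall 2: Q → 17.00 m³/s, C = (15.00·120.9 + 2.000·1090)/17.00 = 234.9 µg/L.

235 µg/L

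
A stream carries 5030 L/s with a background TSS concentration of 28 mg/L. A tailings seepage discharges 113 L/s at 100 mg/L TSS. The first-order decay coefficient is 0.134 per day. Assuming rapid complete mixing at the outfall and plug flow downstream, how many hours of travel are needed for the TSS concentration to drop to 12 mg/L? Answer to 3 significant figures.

Mixed concentration C = ΣQC/ΣQ = (5030·28.00 + 113.0·100.0) / 5143 = 152100/5143 = 29.58 mg/L.
29.58·exp(−k·t) = 12 → t = ln(29.58/12)/k = 581800 s = 161.6 h.

162 h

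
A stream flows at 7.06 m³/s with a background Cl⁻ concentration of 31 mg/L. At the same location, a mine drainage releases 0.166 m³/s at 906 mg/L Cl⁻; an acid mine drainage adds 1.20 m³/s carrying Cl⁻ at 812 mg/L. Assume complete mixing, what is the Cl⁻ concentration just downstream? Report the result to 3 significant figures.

After mixing, C = (7.060·31.00 + 0.1660·906.0 + 1.200·812.0) / 8.426 = 1344/8.426 = 159.5 mg/L.

159 mg/L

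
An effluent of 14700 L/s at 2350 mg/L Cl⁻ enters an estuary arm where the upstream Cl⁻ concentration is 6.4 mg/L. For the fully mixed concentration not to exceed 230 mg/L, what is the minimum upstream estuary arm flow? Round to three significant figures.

139000 L/s

Set C_mix = 230: (Q·6.400 + 14700·2350) / (Q + 14700) = 230
→ Q = 14700·(2350 − 230)/(230 − 6.400) = 139400 L/s.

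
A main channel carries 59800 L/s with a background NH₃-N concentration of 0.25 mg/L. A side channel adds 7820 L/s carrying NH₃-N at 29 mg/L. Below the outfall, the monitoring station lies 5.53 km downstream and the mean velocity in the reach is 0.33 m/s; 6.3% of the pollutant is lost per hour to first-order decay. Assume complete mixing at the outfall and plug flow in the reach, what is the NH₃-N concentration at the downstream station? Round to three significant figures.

After mixing, C = (59800·0.2500 + 7820·29.00) / 67620 = 241700/67620 = 3.575 mg/L.
Travel time t = 5.53·1000 / 0.33 = 16760 s = 4.655 h.
6.3%/h lost → k = −ln(1 − 0.063) = 0.06507 h⁻¹.
Decay over the reach: 3.575·exp(−kt) = 3.575·0.7387 = 2.641 mg/L.

2.64 mg/L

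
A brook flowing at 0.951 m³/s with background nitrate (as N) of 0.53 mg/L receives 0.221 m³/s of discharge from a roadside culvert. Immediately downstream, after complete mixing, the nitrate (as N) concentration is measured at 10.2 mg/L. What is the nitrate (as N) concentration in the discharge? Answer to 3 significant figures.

51.8 mg/L

Mass balance: 0.9510·0.5300 + 0.2210·Cₑ = 1.172·10.20
→ Cₑ = (1.172·10.20 − 0.9510·0.5300) / 0.2210 = 51.81 mg/L.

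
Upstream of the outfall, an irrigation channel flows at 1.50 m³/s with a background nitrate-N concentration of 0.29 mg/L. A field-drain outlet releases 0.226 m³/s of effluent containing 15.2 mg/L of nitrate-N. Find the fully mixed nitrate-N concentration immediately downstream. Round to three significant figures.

Mixed concentration C = ΣQC/ΣQ = (1.500·0.2900 + 0.2260·15.20) / 1.726 = 3.870/1.726 = 2.242 mg/L.

2.24 mg/L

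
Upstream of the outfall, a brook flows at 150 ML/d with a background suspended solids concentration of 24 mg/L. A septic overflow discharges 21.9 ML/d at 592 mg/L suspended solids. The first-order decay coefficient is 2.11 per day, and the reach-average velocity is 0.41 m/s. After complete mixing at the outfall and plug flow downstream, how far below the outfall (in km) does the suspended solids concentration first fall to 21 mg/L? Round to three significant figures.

After mixing, C = (150.0·24.00 + 21.90·592.0) / 171.9 = 16560/171.9 = 96.36 mg/L.
Set 96.36·exp(−k·t) = 21 → t = ln(96.36/21)/k = 62390 s = 17.33 h.
Distance = v·t = 0.41·62390 = 25580 m = 25.58 km.

25.6 km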